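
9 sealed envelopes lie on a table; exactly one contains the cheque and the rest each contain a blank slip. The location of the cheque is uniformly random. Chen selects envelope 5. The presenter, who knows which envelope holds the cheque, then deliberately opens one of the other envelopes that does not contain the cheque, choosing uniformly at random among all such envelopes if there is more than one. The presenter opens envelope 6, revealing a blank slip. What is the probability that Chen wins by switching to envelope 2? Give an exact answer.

Apply Bayes' rule, conditioning on where the cheque actually is.
If it is in any of envelopes 1, 2, 3, 4, 7, 8, and 9 (prior 1/9 each): the presenter has 7 equally likely choices, so probability 1/7; weight (1/9)·(1/7) = 1/63 each.
If it is in envelope 5 (prior 1/9): the presenter has 8 equally likely choices, so probability 1/8; weight (1/9)·(1/8) = 1/72.
If it is in envelope 6 (prior 1/9): the presenter opened envelope 6, so this case is ruled out; weight (1/9)·0 = 0.
The weights sum to 1/8.
So P(the cheque in envelope 2 | the presenter opened envelope 6) = (1/63) / (1/8) = 8/63.

8/63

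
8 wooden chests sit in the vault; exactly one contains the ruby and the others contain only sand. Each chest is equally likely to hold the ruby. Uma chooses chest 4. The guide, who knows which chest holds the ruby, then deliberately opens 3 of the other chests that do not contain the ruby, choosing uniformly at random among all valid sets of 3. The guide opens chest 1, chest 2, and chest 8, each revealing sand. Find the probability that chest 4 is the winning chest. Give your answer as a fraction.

1/8

Apply Bayes' rule, conditioning on where the ruby actually is.
If it is in any of chests 1, 2, and 8 (prior 1/8 each): that chest was opened and seen not to hold the prize — ruled out; weight (1/8)·0 = 0 each.
If it is in any of chests 3, 5, 6, and 7 (prior 1/8 each): the guide has 20 equally likely choices, so probability 1/20; weight (1/8)·(1/20) = 1/160 each.
If it is in chest 4 (prior 1/8): the guide has 35 equally likely choices, so probability 1/35; weight (1/8)·(1/35) = 1/280.
The weights sum to 1/35.
So P(the ruby in chest 4 | the guide opened chest 1, chest 2, and chest 8) = (1/280) / (1/35) = 1/8.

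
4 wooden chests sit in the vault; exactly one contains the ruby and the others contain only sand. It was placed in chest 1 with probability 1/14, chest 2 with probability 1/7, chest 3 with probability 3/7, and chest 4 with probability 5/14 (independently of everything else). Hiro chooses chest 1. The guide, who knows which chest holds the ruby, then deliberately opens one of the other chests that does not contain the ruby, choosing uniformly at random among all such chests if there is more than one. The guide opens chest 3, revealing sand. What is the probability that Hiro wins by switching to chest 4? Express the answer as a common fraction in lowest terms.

15/23

Consider each possible location of the ruby in turn.
If it is in chest 1 (prior 1/14): the guide has 3 equally likely choices, so probability 1/3; weight (1/14)·(1/3) = 1/42.
If it is in chest 2 (prior 1/7): the guide has 2 equally likely choices, so probability 1/2; weight (1/7)·(1/2) = 1/14.
If it is in chest 3 (prior 3/7): the guide opened chest 3, so this case is ruled out; weight (3/7)·0 = 0.
If it is in chest 4 (prior 5/14): the guide has 2 equally likely choices, so probability 1/2; weight (5/14)·(1/2) = 5/28.
The weights sum to 23/84.
So P(the ruby in chest 4 | the guide opened chest 3) = (5/28) / (23/84) = 15/23.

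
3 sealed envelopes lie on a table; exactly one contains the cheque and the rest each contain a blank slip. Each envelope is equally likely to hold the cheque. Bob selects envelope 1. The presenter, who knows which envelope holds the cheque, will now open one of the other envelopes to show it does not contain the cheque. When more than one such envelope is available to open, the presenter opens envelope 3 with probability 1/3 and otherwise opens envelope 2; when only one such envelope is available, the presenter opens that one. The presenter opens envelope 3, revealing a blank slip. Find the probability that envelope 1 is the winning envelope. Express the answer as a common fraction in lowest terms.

1/4

Apply Bayes' rule, conditioning on where the cheque actually is.
If it is in envelope 1 (prior 1/3): envelope 3 is available, opened with probability 1/3; weight (1/3)·(1/3) = 1/9.
If it is in envelope 2 (prior 1/3): only envelope 3 is available, probability 1; weight (1/3)·1 = 1/3.
If it is in envelope 3 (prior 1/3): the presenter opened envelope 3, so this case is ruled out; weight (1/3)·0 = 0.
The weights sum to 4/9.
So P(the cheque in envelope 1 | the presenter opened envelope 3) = (1/9) / (4/9) = 1/4.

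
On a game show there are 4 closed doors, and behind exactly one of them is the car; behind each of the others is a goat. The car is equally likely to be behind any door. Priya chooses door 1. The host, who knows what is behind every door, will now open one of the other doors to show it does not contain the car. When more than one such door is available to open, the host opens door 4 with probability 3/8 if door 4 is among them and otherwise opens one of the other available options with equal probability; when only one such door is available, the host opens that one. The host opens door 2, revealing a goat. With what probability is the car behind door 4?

8/23

Apply Bayes' rule, conditioning on where the car actually is.
If it is behind door 1 (prior 1/4): door 4 is available but not opened; door 2 gets probability (1 − 3/8)/2 = 5/16; weight (1/4)·(5/16) = 5/64.
If it is behind door 2 (prior 1/4): the host opened door 2, so this case is ruled out; weight (1/4)·0 = 0.
If it is behind door 3 (prior 1/4): door 4 is available but not opened, probability 5/8; weight (1/4)·(5/8) = 5/32.
If it is behind door 4 (prior 1/4): door 4 holds the prize so is unavailable; the host chooses uniformly among the 2 others, probability 1/2; weight (1/4)·(1/2) = 1/8.
The weights sum to 23/64.
So P(the car behind door 4 | the host opened door 2) = (1/8) / (23/64) = 8/23.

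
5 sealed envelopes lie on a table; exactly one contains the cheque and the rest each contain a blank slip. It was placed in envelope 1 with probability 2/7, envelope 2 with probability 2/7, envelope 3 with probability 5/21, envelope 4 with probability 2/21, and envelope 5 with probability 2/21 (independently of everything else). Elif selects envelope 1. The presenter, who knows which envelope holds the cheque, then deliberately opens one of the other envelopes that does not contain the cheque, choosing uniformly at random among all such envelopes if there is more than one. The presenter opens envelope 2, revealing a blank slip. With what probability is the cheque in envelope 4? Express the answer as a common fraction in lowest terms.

Apply Bayes' rule, conditioning on where the cheque actually is.
If it is in envelope 1 (prior 2/7): the presenter has 4 equally likely choices, so probability 1/4; weight (2/7)·(1/4) = 1/14.
If it is in envelope 2 (prior 2/7): the presenter opened envelope 2, so this case is ruled out; weight (2/7)·0 = 0.
If it is in envelope 3 (prior 5/21): the presenter has 3 equally likely choices, so probability 1/3; weight (5/21)·(1/3) = 5/63.
If it is in either of envelopes 4 and 5 (prior 2/21 each): the presenter has 3 equally likely choices, so probability 1/3; weight (2/21)·(1/3) = 2/63 each.
The weights sum to 3/14.
So P(the cheque in envelope 4 | the presenter opened envelope 2) = (2/63) / (3/14) = 4/27.

4/27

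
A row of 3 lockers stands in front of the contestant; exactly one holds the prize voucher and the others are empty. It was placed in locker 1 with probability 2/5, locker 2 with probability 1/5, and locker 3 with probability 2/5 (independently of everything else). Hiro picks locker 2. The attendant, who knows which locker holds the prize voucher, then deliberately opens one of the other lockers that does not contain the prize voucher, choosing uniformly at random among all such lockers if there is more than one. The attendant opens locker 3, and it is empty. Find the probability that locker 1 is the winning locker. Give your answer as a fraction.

Consider each possible location of the prize voucher in turn.
If it is in locker 1 (prior 2/5): the attendant has no choice, probability 1; weight (2/5)·1 = 2/5.
If it is in locker 2 (prior 1/5): the attendant has 2 equally likely choices, so probability 1/2; weight (1/5)·(1/2) = 1/10.
If it is in locker 3 (prior 2/5): the attendant opened locker 3, so this case is ruled out; weight (2/5)·0 = 0.
The weights sum to 1/2.
So P(the prize voucher in locker 1 | the attendant opened locker 3) = (2/5) / (1/2) = 4/5.

4/5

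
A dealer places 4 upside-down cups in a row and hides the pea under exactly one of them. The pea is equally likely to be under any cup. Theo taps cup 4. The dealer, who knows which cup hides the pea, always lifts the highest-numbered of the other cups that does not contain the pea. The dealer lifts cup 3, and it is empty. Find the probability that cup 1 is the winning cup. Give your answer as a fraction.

1/3

Condition on the true location of the pea.
If it is under any of cups 1, 2, and 4 (prior 1/4 each): cup 3 is the highest-numbered option available, probability 1; weight (1/4)·1 = 1/4 each.
If it is under cup 3 (prior 1/4): the dealer opened cup 3, so this case is ruled out; weight (1/4)·0 = 0.
The weights sum to 3/4.
So P(the pea under cup 1 | the dealer opened cup 3) = (1/4) / (3/4) = 1/3.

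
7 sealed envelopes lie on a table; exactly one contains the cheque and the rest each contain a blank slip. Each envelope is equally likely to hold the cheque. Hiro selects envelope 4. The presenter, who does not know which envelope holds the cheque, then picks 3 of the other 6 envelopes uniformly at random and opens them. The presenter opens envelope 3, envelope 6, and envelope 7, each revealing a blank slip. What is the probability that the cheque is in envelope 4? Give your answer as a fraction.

Because the presenter chose which envelopes to open without knowing where the cheque is, the choice is independent of the prize location. Learning that none of the 3 opened envelopes holds the cheque simply rules out those 3 locations and leaves the remaining 4 envelopes still equally likely by symmetry.
So P(the cheque in envelope 4) = 1/4.

1/4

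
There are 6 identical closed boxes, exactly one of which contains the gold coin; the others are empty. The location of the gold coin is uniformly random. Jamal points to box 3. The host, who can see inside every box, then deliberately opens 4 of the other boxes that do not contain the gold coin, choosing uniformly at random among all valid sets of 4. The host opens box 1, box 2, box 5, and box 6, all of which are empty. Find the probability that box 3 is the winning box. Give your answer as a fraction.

1/6

Condition on the true location of the gold coin.
If it is in any of boxes 1, 2, 5, and 6 (prior 1/6 each): that box was opened and seen not to hold the prize — ruled out; weight (1/6)·0 = 0 each.
If it is in box 3 (prior 1/6): the host has 5 equally likely choices, so probability 1/5; weight (1/6)·(1/5) = 1/30.
If it is in box 4 (prior 1/6): the host has no choice, probability 1; weight (1/6)·1 = 1/6.
The weights sum to 1/5.
So P(the gold coin in box 3 | the host opened box 1, box 2, box 5, and box 6) = (1/30) / (1/5) = 1/6.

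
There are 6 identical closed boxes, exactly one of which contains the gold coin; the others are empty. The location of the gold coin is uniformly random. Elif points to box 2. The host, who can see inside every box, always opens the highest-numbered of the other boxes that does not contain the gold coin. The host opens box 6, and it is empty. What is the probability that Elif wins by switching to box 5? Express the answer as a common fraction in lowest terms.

Condition on the true location of the gold coin.
If it is in any of boxes 1, 2, 3, 4, and 5 (prior 1/6 each): box 6 is the highest-numbered option available, probability 1; weight (1/6)·1 = 1/6 each.
If it is in box 6 (prior 1/6): the host opened box 6, so this case is ruled out; weight (1/6)·0 = 0.
The weights sum to 5/6.
So P(the gold coin in box 5 | the host opened box 6) = (1/6) / (5/6) = 1/5.

1/5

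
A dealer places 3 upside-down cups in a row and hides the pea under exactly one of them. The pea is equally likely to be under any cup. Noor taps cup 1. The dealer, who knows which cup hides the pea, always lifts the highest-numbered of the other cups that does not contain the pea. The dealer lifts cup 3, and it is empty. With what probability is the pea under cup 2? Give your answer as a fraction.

1/2

Apply Bayes' rule, conditioning on where the pea actually is.
If it is under either of cups 1 and 2 (prior 1/3 each): cup 3 is the highest-numbered option available, probability 1; weight (1/3)·1 = 1/3 each.
If it is under cup 3 (prior 1/3): the dealer opened cup 3, so this case is ruled out; weight (1/3)·0 = 0.
The weights sum to 2/3.
So P(the pea under cup 2 | the dealer opened cup 3) = (1/3) / (2/3) = 1/2.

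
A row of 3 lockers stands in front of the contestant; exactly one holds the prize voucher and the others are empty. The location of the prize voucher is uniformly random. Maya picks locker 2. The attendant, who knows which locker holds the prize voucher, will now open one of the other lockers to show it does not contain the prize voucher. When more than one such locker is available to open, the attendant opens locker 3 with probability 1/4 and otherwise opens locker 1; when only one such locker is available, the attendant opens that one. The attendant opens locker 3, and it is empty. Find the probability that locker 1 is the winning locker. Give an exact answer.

Apply Bayes' rule, conditioning on where the prize voucher actually is.
If it is in locker 1 (prior 1/3): only locker 3 is available, probability 1; weight (1/3)·1 = 1/3.
If it is in locker 2 (prior 1/3): locker 3 is available, opened with probability 1/4; weight (1/3)·(1/4) = 1/12.
If it is in locker 3 (prior 1/3): the attendant opened locker 3, so this case is ruled out; weight (1/3)·0 = 0.
The weights sum to 5/12.
So P(the prize voucher in locker 1 | the attendant opened locker 3) = (1/3) / (5/12) = 4/5.

4/5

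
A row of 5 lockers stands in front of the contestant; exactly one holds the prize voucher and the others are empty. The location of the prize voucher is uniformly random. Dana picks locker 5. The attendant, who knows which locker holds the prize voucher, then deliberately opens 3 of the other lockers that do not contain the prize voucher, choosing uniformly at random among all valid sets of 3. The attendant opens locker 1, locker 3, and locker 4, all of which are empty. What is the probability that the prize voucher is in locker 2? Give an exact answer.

Consider each possible location of the prize voucher in turn.
If it is in any of lockers 1, 3, and 4 (prior 1/5 each): that locker was opened and seen not to hold the prize — ruled out; weight (1/5)·0 = 0 each.
If it is in locker 2 (prior 1/5): the attendant has no choice, probability 1; weight (1/5)·1 = 1/5.
If it is in locker 5 (prior 1/5): the attendant has 4 equally likely choices, so probability 1/4; weight (1/5)·(1/4) = 1/20.
The weights sum to 1/4.
So P(the prize voucher in locker 2 | the attendant opened locker 1, locker 3, and locker 4) = (1/5) / (1/4) = 4/5.

4/5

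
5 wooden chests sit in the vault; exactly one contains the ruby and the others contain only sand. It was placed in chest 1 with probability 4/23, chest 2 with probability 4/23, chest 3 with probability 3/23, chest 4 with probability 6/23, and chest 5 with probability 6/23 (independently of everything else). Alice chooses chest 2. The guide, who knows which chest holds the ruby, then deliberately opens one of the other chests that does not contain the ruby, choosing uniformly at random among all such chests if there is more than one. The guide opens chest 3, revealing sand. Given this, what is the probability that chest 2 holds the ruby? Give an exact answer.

3/19

Apply Bayes' rule, conditioning on where the ruby actually is.
If it is in chest 1 (prior 4/23): the guide has 3 equally likely choices, so probability 1/3; weight (4/23)·(1/3) = 4/69.
If it is in chest 2 (prior 4/23): the guide has 4 equally likely choices, so probability 1/4; weight (4/23)·(1/4) = 1/23.
If it is in chest 3 (prior 3/23): the guide opened chest 3, so this case is ruled out; weight (3/23)·0 = 0.
If it is in either of chests 4 and 5 (prior 6/23 each): the guide has 3 equally likely choices, so probability 1/3; weight (6/23)·(1/3) = 2/23 each.
The weights sum to 19/69.
So P(the ruby in chest 2 | the guide opened chest 3) = (1/23) / (19/69) = 3/19.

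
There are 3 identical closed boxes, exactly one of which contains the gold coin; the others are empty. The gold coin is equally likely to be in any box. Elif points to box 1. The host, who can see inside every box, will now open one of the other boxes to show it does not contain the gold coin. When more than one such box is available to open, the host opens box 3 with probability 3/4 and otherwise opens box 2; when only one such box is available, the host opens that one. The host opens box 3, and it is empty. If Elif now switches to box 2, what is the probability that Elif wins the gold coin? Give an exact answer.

4/7

Condition on the true location of the gold coin.
If it is in box 1 (prior 1/3): box 3 is available, opened with probability 3/4; weight (1/3)·(3/4) = 1/4.
If it is in box 2 (prior 1/3): only box 3 is available, probability 1; weight (1/3)·1 = 1/3.
If it is in box 3 (prior 1/3): the host opened box 3, so this case is ruled out; weight (1/3)·0 = 0.
The weights sum to 7/12.
So P(the gold coin in box 2 | the host opened box 3) = (1/3) / (7/12) = 4/7.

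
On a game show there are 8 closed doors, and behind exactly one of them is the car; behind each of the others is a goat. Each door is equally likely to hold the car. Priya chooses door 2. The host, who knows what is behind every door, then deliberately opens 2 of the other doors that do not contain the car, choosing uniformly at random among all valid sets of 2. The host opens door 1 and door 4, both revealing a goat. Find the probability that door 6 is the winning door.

Apply Bayes' rule, conditioning on where the car actually is.
If it is behind either of doors 1 and 4 (prior 1/8 each): that door was opened and seen not to hold the prize — ruled out; weight (1/8)·0 = 0 each.
If it is behind door 2 (prior 1/8): the host has 21 equally likely choices, so probability 1/21; weight (1/8)·(1/21) = 1/168.
If it is behind any of doors 3, 5, 6, 7, and 8 (prior 1/8 each): the host has 15 equally likely choices, so probability 1/15; weight (1/8)·(1/15) = 1/120 each.
The weights sum to 1/21.
So P(the car behind door 6 | the host opened door 1 and door 4) = (1/120) / (1/21) = 7/40.

7/40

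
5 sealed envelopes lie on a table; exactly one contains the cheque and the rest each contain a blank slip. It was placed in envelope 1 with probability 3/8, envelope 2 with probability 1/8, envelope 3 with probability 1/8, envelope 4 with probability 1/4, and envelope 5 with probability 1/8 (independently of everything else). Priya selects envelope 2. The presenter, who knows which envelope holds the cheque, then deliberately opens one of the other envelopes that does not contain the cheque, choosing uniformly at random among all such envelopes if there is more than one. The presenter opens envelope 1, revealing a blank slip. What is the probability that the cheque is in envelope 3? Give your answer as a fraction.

Condition on the true location of the cheque.
If it is in envelope 1 (prior 3/8): the presenter opened envelope 1, so this case is ruled out; weight (3/8)·0 = 0.
If it is in envelope 2 (prior 1/8): the presenter has 4 equally likely choices, so probability 1/4; weight (1/8)·(1/4) = 1/32.
If it is in either of envelopes 3 and 5 (prior 1/8 each): the presenter has 3 equally likely choices, so probability 1/3; weight (1/8)·(1/3) = 1/24 each.
If it is in envelope 4 (prior 1/4): the presenter has 3 equally likely choices, so probability 1/3; weight (1/4)·(1/3) = 1/12.
The weights sum to 19/96.
So P(the cheque in envelope 3 | the presenter opened envelope 1) = (1/24) / (19/96) = 4/19.

4/19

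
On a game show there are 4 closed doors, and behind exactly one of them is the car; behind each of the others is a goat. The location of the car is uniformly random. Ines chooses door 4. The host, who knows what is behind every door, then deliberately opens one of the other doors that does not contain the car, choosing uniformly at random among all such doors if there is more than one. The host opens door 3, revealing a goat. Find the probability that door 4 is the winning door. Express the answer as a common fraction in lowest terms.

1/4

Condition on the true location of the car.
If it is behind either of doors 1 and 2 (prior 1/4 each): the host has 2 equally likely choices, so probability 1/2; weight (1/4)·(1/2) = 1/8 each.
If it is behind door 3 (prior 1/4): the host opened door 3, so this case is ruled out; weight (1/4)·0 = 0.
If it is behind door 4 (prior 1/4): the host has 3 equally likely choices, so probability 1/3; weight (1/4)·(1/3) = 1/12.
The weights sum to 1/3.
So P(the car behind door 4 | the host opened door 3) = (1/12) / (1/3) = 1/4.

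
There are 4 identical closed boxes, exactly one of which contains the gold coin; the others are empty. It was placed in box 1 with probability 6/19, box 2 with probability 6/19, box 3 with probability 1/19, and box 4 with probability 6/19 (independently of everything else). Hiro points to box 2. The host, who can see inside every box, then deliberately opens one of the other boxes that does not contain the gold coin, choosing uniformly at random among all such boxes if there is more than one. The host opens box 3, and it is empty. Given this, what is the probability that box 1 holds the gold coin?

3/8

Consider each possible location of the gold coin in turn.
If it is in either of boxes 1 and 4 (prior 6/19 each): the host has 2 equally likely choices, so probability 1/2; weight (6/19)·(1/2) = 3/19 each.
If it is in box 2 (prior 6/19): the host has 3 equally likely choices, so probability 1/3; weight (6/19)·(1/3) = 2/19.
If it is in box 3 (prior 1/19): the host opened box 3, so this case is ruled out; weight (1/19)·0 = 0.
The weights sum to 8/19.
So P(the gold coin in box 1 | the host opened box 3) = (3/19) / (8/19) = 3/8.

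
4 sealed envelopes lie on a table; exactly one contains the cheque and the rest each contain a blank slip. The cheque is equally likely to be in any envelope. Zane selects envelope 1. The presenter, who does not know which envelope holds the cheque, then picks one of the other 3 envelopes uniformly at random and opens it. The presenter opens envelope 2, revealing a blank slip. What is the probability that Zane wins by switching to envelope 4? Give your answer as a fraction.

Condition on the true location of the cheque.
If it is in any of envelopes 1, 3, and 4 (prior 1/4 each): the presenter picks envelope 2 with probability 1/3 regardless, and it is not the prize; weight (1/4)·(1/3) = 1/12 each.
If it is in envelope 2 (prior 1/4): the presenter opened envelope 2, so this case is ruled out; weight (1/4)·0 = 0.
The weights sum to 1/4.
So P(the cheque in envelope 4 | the presenter opened envelope 2) = (1/12) / (1/4) = 1/3.

1/3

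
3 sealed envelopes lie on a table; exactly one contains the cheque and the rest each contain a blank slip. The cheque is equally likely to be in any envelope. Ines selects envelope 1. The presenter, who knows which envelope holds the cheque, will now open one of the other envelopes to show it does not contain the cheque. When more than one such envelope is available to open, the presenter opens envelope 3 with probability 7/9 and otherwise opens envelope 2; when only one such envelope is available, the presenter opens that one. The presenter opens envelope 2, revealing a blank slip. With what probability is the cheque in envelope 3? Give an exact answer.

Apply Bayes' rule, conditioning on where the cheque actually is.
If it is in envelope 1 (prior 1/3): envelope 3 is available but not opened, probability 2/9; weight (1/3)·(2/9) = 2/27.
If it is in envelope 2 (prior 1/3): the presenter opened envelope 2, so this case is ruled out; weight (1/3)·0 = 0.
If it is in envelope 3 (prior 1/3): only envelope 2 is available, probability 1; weight (1/3)·1 = 1/3.
The weights sum to 11/27.
So P(the cheque in envelope 3 | the presenter opened envelope 2) = (1/3) / (11/27) = 9/11.

9/11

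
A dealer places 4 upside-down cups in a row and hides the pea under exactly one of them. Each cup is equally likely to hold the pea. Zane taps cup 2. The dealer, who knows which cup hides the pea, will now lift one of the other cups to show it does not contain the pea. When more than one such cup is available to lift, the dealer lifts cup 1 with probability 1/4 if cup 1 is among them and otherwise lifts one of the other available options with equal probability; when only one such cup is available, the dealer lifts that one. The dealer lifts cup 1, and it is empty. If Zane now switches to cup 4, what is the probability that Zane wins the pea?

Apply Bayes' rule, conditioning on where the pea actually is.
If it is under cup 1 (prior 1/4): the dealer opened cup 1, so this case is ruled out; weight (1/4)·0 = 0.
If it is under any of cups 2, 3, and 4 (prior 1/4 each): cup 1 is available, opened with probability 1/4; weight (1/4)·(1/4) = 1/16 each.
The weights sum to 3/16.
So P(the pea under cup 4 | the dealer opened cup 1) = (1/16) / (3/16) = 1/3.

1/3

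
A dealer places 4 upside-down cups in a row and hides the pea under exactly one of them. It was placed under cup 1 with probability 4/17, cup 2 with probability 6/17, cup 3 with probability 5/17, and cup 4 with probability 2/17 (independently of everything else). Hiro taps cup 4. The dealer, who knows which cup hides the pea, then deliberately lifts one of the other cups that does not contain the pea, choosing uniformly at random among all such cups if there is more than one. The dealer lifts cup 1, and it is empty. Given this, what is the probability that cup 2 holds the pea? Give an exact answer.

18/37

Consider each possible location of the pea in turn.
If it is under cup 1 (prior 4/17): the dealer opened cup 1, so this case is ruled out; weight (4/17)·0 = 0.
If it is under cup 2 (prior 6/17): the dealer has 2 equally likely choices, so probability 1/2; weight (6/17)·(1/2) = 3/17.
If it is under cup 3 (prior 5/17): the dealer has 2 equally likely choices, so probability 1/2; weight (5/17)·(1/2) = 5/34.
If it is under cup 4 (prior 2/17): the dealer has 3 equally likely choices, so probability 1/3; weight (2/17)·(1/3) = 2/51.
The weights sum to 37/102.
So P(the pea under cup 2 | the dealer opened cup 1) = (3/17) / (37/102) = 18/37.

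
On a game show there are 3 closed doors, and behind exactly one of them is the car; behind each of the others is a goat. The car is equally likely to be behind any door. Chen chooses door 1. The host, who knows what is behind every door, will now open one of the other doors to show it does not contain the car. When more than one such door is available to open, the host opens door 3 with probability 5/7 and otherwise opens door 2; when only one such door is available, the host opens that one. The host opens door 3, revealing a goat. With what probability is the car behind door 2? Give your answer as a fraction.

Condition on the true location of the car.
If it is behind door 1 (prior 1/3): door 3 is available, opened with probability 5/7; weight (1/3)·(5/7) = 5/21.
If it is behind door 2 (prior 1/3): only door 3 is available, probability 1; weight (1/3)·1 = 1/3.
If it is behind door 3 (prior 1/3): the host opened door 3, so this case is ruled out; weight (1/3)·0 = 0.
The weights sum to 4/7.
So P(the car behind door 2 | the host opened door 3) = (1/3) / (4/7) = 7/12.

7/12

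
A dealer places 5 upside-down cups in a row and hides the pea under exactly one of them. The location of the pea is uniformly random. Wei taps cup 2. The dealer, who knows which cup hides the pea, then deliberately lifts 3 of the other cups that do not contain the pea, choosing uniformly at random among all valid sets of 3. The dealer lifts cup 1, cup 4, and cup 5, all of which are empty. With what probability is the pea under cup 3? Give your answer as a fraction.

4/5

Condition on the true location of the pea.
If it is under any of cups 1, 4, and 5 (prior 1/5 each): that cup was opened and seen not to hold the prize — ruled out; weight (1/5)·0 = 0 each.
If it is under cup 2 (prior 1/5): the dealer has 4 equally likely choices, so probability 1/4; weight (1/5)·(1/4) = 1/20.
If it is under cup 3 (prior 1/5): the dealer has no choice, probability 1; weight (1/5)·1 = 1/5.
The weights sum to 1/4.
So P(the pea under cup 3 | the dealer opened cup 1, cup 4, and cup 5) = (1/5) / (1/4) = 4/5.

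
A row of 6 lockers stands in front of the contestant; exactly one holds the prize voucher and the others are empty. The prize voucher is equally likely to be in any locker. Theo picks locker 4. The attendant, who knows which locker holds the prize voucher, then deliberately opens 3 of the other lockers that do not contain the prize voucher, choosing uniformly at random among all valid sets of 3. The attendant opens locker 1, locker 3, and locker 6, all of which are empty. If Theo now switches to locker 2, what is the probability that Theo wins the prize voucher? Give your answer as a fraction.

5/12

Consider each possible location of the prize voucher in turn.
If it is in any of lockers 1, 3, and 6 (prior 1/6 each): that locker was opened and seen not to hold the prize — ruled out; weight (1/6)·0 = 0 each.
If it is in either of lockers 2 and 5 (prior 1/6 each): the attendant has 4 equally likely choices, so probability 1/4; weight (1/6)·(1/4) = 1/24 each.
If it is in locker 4 (prior 1/6): the attendant has 10 equally likely choices, so probability 1/10; weight (1/6)·(1/10) = 1/60.
The weights sum to 1/10.
So P(the prize voucher in locker 2 | the attendant opened locker 1, locker 3, and locker 6) = (1/24) / (1/10) = 5/12.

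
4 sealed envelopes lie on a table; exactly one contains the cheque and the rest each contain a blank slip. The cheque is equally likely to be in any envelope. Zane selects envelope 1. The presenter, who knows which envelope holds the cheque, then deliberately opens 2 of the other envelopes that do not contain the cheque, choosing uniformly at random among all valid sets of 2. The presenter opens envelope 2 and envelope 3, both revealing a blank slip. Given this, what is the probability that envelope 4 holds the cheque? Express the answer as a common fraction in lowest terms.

Consider each possible location of the cheque in turn.
If it is in envelope 1 (prior 1/4): the presenter has 3 equally likely choices, so probability 1/3; weight (1/4)·(1/3) = 1/12.
If it is in either of envelopes 2 and 3 (prior 1/4 each): that envelope was opened and seen not to hold the prize — ruled out; weight (1/4)·0 = 0 each.
If it is in envelope 4 (prior 1/4): the presenter has no choice, probability 1; weight (1/4)·1 = 1/4.
The weights sum to 1/3.
So P(the cheque in envelope 4 | the presenter opened envelope 2 and envelope 3) = (1/4) / (1/3) = 3/4.

3/4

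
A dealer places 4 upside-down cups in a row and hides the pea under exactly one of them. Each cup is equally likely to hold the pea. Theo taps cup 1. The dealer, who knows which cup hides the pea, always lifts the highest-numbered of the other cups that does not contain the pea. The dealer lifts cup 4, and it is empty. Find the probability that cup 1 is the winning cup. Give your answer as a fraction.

1/3

Condition on the true location of the pea.
If it is under any of cups 1, 2, and 3 (prior 1/4 each): cup 4 is the highest-numbered option available, probability 1; weight (1/4)·1 = 1/4 each.
If it is under cup 4 (prior 1/4): the dealer opened cup 4, so this case is ruled out; weight (1/4)·0 = 0.
The weights sum to 3/4.
So P(the pea under cup 1 | the dealer opened cup 4) = (1/4) / (3/4) = 1/3.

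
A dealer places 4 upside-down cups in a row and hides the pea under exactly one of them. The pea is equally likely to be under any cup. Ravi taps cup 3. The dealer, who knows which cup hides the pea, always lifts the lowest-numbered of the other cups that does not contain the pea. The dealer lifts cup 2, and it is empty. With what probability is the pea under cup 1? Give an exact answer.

Apply Bayes' rule, conditioning on where the pea actually is.
If it is under cup 1 (prior 1/4): cup 2 is the lowest-numbered option available, probability 1; weight (1/4)·1 = 1/4.
If it is under cup 2 (prior 1/4): the dealer opened cup 2, so this case is ruled out; weight (1/4)·0 = 0.
If it is under either of cups 3 and 4 (prior 1/4 each): the dealer would have opened cup 1 instead, probability 0; weight (1/4)·0 = 0 each.
The weights sum to 1/4.
So P(the pea under cup 1 | the dealer opened cup 2) = (1/4) / (1/4) = 1.

1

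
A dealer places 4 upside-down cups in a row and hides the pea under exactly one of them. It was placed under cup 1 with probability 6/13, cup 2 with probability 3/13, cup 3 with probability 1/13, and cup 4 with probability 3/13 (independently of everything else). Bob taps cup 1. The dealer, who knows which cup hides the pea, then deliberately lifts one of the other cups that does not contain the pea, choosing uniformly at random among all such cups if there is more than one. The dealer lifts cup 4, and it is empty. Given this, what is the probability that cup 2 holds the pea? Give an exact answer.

3/8

Apply Bayes' rule, conditioning on where the pea actually is.
If it is under cup 1 (prior 6/13): the dealer has 3 equally likely choices, so probability 1/3; weight (6/13)·(1/3) = 2/13.
If it is under cup 2 (prior 3/13): the dealer has 2 equally likely choices, so probability 1/2; weight (3/13)·(1/2) = 3/26.
If it is under cup 3 (prior 1/13): the dealer has 2 equally likely choices, so probability 1/2; weight (1/13)·(1/2) = 1/26.
If it is under cup 4 (prior 3/13): the dealer opened cup 4, so this case is ruled out; weight (3/13)·0 = 0.
The weights sum to 4/13.
So P(the pea under cup 2 | the dealer opened cup 4) = (3/26) / (4/13) = 3/8.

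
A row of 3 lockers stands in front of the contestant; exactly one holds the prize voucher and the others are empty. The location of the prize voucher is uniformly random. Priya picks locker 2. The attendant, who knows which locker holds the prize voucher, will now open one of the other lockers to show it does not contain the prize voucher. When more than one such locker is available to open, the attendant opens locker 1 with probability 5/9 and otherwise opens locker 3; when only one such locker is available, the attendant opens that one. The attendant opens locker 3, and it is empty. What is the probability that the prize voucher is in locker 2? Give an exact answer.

4/13

Condition on the true location of the prize voucher.
If it is in locker 1 (prior 1/3): only locker 3 is available, probability 1; weight (1/3)·1 = 1/3.
If it is in locker 2 (prior 1/3): locker 1 is available but not opened, probability 4/9; weight (1/3)·(4/9) = 4/27.
If it is in locker 3 (prior 1/3): the attendant opened locker 3, so this case is ruled out; weight (1/3)·0 = 0.
The weights sum to 13/27.
So P(the prize voucher in locker 2 | the attendant opened locker 3) = (4/27) / (13/27) = 4/13.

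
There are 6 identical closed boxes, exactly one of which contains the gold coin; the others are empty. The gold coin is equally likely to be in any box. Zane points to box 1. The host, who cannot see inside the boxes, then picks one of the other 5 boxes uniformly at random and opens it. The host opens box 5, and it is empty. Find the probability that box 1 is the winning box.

Consider each possible location of the gold coin in turn.
If it is in any of boxes 1, 2, 3, 4, and 6 (prior 1/6 each): the host picks box 5 with probability 1/5 regardless, and it is not the prize; weight (1/6)·(1/5) = 1/30 each.
If it is in box 5 (prior 1/6): the host opened box 5, so this case is ruled out; weight (1/6)·0 = 0.
The weights sum to 1/6.
So P(the gold coin in box 1 | the host opened box 5) = (1/30) / (1/6) = 1/5.

1/5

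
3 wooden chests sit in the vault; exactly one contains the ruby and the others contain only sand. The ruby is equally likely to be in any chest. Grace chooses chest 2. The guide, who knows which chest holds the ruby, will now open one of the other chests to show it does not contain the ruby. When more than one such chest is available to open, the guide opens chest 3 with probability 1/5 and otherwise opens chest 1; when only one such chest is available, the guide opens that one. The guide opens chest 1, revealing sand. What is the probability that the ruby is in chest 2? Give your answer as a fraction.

4/9

Apply Bayes' rule, conditioning on where the ruby actually is.
If it is in chest 1 (prior 1/3): the guide opened chest 1, so this case is ruled out; weight (1/3)·0 = 0.
If it is in chest 2 (prior 1/3): chest 3 is available but not opened, probability 4/5; weight (1/3)·(4/5) = 4/15.
If it is in chest 3 (prior 1/3): only chest 1 is available, probability 1; weight (1/3)·1 = 1/3.
The weights sum to 3/5.
So P(the ruby in chest 2 | the guide opened chest 1) = (4/15) / (3/5) = 4/9.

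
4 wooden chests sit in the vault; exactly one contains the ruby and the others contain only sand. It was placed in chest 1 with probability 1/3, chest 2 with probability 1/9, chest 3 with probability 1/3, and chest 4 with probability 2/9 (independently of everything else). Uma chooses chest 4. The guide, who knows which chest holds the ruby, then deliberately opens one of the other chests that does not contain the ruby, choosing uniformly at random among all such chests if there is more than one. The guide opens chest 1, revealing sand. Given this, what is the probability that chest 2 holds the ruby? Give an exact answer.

3/16

Condition on the true location of the ruby.
If it is in chest 1 (prior 1/3): the guide opened chest 1, so this case is ruled out; weight (1/3)·0 = 0.
If it is in chest 2 (prior 1/9): the guide has 2 equally likely choices, so probability 1/2; weight (1/9)·(1/2) = 1/18.
If it is in chest 3 (prior 1/3): the guide has 2 equally likely choices, so probability 1/2; weight (1/3)·(1/2) = 1/6.
If it is in chest 4 (prior 2/9): the guide has 3 equally likely choices, so probability 1/3; weight (2/9)·(1/3) = 2/27.
The weights sum to 8/27.
So P(the ruby in chest 2 | the guide opened chest 1) = (1/18) / (8/27) = 3/16.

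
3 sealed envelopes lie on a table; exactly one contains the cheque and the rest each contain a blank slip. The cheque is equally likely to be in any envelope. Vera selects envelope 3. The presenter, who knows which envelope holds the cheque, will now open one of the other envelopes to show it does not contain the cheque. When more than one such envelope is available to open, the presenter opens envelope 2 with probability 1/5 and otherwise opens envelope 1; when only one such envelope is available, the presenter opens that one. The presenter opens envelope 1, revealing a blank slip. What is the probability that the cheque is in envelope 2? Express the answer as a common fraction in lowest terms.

Consider each possible location of the cheque in turn.
If it is in envelope 1 (prior 1/3): the presenter opened envelope 1, so this case is ruled out; weight (1/3)·0 = 0.
If it is in envelope 2 (prior 1/3): only envelope 1 is available, probability 1; weight (1/3)·1 = 1/3.
If it is in envelope 3 (prior 1/3): envelope 2 is available but not opened, probability 4/5; weight (1/3)·(4/5) = 4/15.
The weights sum to 3/5.
So P(the cheque in envelope 2 | the presenter opened envelope 1) = (1/3) / (3/5) = 5/9.

5/9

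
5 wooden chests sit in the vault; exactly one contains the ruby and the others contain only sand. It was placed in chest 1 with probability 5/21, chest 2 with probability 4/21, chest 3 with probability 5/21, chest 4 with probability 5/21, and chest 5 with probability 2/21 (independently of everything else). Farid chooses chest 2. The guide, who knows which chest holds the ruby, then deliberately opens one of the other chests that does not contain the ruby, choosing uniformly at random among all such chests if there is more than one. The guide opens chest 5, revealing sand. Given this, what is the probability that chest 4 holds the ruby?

Consider each possible location of the ruby in turn.
If it is in any of chests 1, 3, and 4 (prior 5/21 each): the guide has 3 equally likely choices, so probability 1/3; weight (5/21)·(1/3) = 5/63 each.
If it is in chest 2 (prior 4/21): the guide has 4 equally likely choices, so probability 1/4; weight (4/21)·(1/4) = 1/21.
If it is in chest 5 (prior 2/21): the guide opened chest 5, so this case is ruled out; weight (2/21)·0 = 0.
The weights sum to 2/7.
So P(the ruby in chest 4 | the guide opened chest 5) = (5/63) / (2/7) = 5/18.

5/18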